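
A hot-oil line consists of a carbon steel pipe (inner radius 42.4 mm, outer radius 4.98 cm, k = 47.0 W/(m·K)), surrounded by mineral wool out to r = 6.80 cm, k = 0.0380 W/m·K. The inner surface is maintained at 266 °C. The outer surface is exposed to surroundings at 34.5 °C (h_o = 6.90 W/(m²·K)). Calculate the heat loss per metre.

Series thermal resistances, inner to outer:
  R'_carbon steel = ln(0.0498/0.0424)/(2πk) = 0.1609/(2π·47.0) = 5.447×10^-4 m·K/W
  R'_mineral wool = ln(0.0680/0.0498)/(2πk) = 0.3115/(2π·0.0380) = 1.305 m·K/W
  R'_conv,out = 1/(2πr h) = 1/(2π·0.0680·6.90) = 0.3392 m·K/W
ΣR = 5.447×10^-4 + 1.305 + 0.3392 = 1.645 m·K/W
Q' = ΔT/ΣR = (266 °C − 34.5 °C)/1.645 = 141 W/m

Q' = 141 W/m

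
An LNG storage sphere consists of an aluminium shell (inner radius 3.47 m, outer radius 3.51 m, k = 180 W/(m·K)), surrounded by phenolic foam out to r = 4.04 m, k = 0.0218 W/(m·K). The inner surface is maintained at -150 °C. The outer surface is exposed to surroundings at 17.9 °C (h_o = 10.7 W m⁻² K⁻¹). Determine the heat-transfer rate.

Q = 1230 W

Treat each layer as a resistance in series:
  R_aluminium = (1/3.47 − 1/3.51)/(4πk) = 0.003284/(4π·180) = 1.452×10^-6 K/W
  R_phenolic foam = (1/3.51 − 1/4.04)/(4πk) = 0.03738/(4π·0.0218) = 0.1364 K/W
  R_conv,out = 1/(4πr²h) = 1/(4π·4.04²·10.7) = 4.557×10^-4 K/W
ΣR = 1.452×10^-6 + 0.1364 + 4.557×10^-4 = 0.1369 K/W
Q = ΔT/ΣR = (-150 °C − 17.9 °C)/0.1369 = -1230 W
(Negative Q ⇒ heat flows inward; heat gain = 1230 W.)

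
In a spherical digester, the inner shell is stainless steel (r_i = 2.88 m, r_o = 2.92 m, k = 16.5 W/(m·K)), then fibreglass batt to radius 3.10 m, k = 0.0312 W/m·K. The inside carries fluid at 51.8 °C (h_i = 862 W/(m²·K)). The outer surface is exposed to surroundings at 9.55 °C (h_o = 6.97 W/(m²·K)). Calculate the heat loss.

Series thermal resistances, inner to outer:
  R_conv,in = 1/(4πr²h) = 1/(4π·2.88²·862) = 1.113×10^-5 K/W
  R_stainless steel = (1/2.88 − 1/2.92)/(4πk) = 0.004756/(4π·16.5) = 2.294×10^-5 K/W
  R_fibreglass batt = (1/2.92 − 1/3.10)/(4πk) = 0.01989/(4π·0.0312) = 0.05072 K/W
  R_conv,out = 1/(4πr²h) = 1/(4π·3.10²·6.97) = 0.001188 K/W
ΣR = 1.113×10^-5 + 2.294×10^-5 + 0.05072 + 0.001188 = 0.05194 K/W
Q = ΔT/ΣR = (51.8 °C − 9.55 °C)/0.05194 = 813 W

Q = 813 W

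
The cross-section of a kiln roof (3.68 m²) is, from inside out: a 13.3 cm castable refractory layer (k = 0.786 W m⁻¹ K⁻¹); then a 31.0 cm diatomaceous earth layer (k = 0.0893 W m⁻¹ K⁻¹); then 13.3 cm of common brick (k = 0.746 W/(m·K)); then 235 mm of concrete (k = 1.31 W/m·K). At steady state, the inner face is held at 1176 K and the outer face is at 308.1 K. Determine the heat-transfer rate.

Treat each layer as a resistance in series:
  R_castable refractory = L/(kA) = 0.133/(0.786·3.68) = 0.04598 K/W
  R_diatomaceous earth = L/(kA) = 0.310/(0.0893·3.68) = 0.9433 K/W
  R_common brick = L/(kA) = 0.133/(0.746·3.68) = 0.04845 K/W
  R_concrete = L/(kA) = 0.235/(1.31·3.68) = 0.04875 K/W
ΣR = 0.04598 + 0.9433 + 0.04845 + 0.04875 = 1.086 K/W
Q = ΔT/ΣR = (1176 K − 308.1 K)/1.086 = 799 W

Q = 799 W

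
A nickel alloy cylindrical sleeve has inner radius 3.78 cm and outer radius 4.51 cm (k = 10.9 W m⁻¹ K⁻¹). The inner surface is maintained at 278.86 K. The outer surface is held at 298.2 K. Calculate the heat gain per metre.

Q' = 2πk·ΔT/ln(r₂/r₁) = 2π × 10.9 × 19.34 / ln(0.0451/0.0378) = 7500 W/m

Q' = 7.50 kW/m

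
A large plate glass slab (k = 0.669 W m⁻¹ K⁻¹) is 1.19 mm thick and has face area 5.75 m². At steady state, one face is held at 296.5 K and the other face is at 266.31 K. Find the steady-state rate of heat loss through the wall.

Q = kA·ΔT/L = 0.669 × 5.75 × |296.5 K − 266.31 K| / 0.00119 = 97600 W

Q = 97600 W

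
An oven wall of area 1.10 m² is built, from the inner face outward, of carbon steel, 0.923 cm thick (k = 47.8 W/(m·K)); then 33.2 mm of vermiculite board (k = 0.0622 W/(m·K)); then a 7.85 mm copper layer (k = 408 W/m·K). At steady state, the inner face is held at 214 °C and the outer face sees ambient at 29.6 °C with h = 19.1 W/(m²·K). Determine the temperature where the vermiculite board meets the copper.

T = 46.1 °C

Series thermal resistances, inner to outer:
  R_carbon steel = L/(kA) = 0.00923/(47.8·1.10) = 1.755×10^-4 K/W
  R_vermiculite board = L/(kA) = 0.0332/(0.0622·1.10) = 0.4852 K/W
  R_copper = L/(kA) = 0.00785/(408·1.10) = 1.749×10^-5 K/W
  R_conv,out = 1/(hA) = 1/(19.1·1.10) = 0.04760 K/W
ΣR = 1.755×10^-4 + 0.4852 + 1.749×10^-5 + 0.04760 = 0.5330 K/W
Q = ΔT/ΣR = (214 °C − 29.6 °C)/0.5330 = 346.0 W
From the inner boundary to the vermiculite board/copper interface, ΣR_partial = 0.4854 K/W.
T_interface = T_in − Q·ΣR_partial = 214 °C − (346.0)(0.4854) = 46.1 °C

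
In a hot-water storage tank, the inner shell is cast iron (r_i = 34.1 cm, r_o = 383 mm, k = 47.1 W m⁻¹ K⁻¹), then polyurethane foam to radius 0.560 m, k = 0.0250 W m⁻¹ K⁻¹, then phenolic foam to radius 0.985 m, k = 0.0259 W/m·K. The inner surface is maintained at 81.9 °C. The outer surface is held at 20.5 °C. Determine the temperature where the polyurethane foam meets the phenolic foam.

Series thermal resistances, inner to outer:
  R_cast iron = (1/0.341 − 1/0.383)/(4πk) = 0.3216/(4π·47.1) = 5.433×10^-4 K/W
  R_polyurethane foam = (1/0.383 − 1/0.560)/(4πk) = 0.8253/(4π·0.0250) = 2.627 K/W
  R_phenolic foam = (1/0.560 − 1/0.985)/(4πk) = 0.7705/(4π·0.0259) = 2.367 K/W
ΣR = 5.433×10^-4 + 2.627 + 2.367 = 4.995 K/W
Q = ΔT/ΣR = (81.9 °C − 20.5 °C)/4.995 = 12.29 W
From the inner boundary to the polyurethane foam/phenolic foam interface, ΣR_partial = 2.628 K/W.
T_interface = T_in − Q·ΣR_partial = 81.9 °C − (12.29)(2.628) = 49.6 °C

T = 49.6 °C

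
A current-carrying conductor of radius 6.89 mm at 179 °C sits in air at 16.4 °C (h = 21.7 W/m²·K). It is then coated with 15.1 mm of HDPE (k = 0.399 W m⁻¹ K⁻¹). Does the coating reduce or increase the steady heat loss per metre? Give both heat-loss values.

Critical radius for a cylinder: r_cr = k/h = 0.0184 m = 1.84 cm.
Outer radius after coating: r₂ = 0.00689 + 0.0151 = 0.02199 m.
r₁ < r_cr < r₂: heat loss rises to a maximum at r_cr then falls. Whether the coating helps depends on whether Q(r₂) has dropped back below Q(r₁).
Bare: R = 1/(2πr₁h) = 1.064 m·K/W; Q = 162.6/1.064 = 153 W/m.
Coated: R = R_cond + R_conv = 0.7964 m·K/W; Q = 162.6/0.7964 = 204 W/m.

increases: 153 → 204 W/m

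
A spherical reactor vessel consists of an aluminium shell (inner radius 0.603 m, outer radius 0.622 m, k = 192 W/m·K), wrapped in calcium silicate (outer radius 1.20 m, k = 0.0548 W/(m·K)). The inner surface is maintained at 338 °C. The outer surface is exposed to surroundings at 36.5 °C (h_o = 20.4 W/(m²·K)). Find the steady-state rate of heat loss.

Q = 267 W

Series thermal resistances, inner to outer:
  R_aluminium = (1/0.603 − 1/0.622)/(4πk) = 0.05066/(4π·192) = 2.100×10^-5 K/W
  R_calcium silicate = (1/0.622 − 1/1.20)/(4πk) = 0.7744/(4π·0.0548) = 1.125 K/W
  R_conv,out = 1/(4πr²h) = 1/(4π·1.20²·20.4) = 0.002709 K/W
ΣR = 2.100×10^-5 + 1.125 + 0.002709 = 1.128 K/W
Q = ΔT/ΣR = (338 °C − 36.5 °C)/1.128 = 267 W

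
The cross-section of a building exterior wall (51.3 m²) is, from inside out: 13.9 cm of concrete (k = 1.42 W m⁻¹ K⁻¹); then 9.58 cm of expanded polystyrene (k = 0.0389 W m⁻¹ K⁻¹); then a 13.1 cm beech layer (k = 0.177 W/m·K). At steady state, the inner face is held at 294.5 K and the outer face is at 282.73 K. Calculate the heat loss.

Q = 183 W

Series thermal resistances, inner to outer:
  R_concrete = L/(kA) = 0.139/(1.42·51.3) = 0.001908 K/W
  R_expanded polystyrene = L/(kA) = 0.0958/(0.0389·51.3) = 0.04801 K/W
  R_beech = L/(kA) = 0.131/(0.177·51.3) = 0.01443 K/W
ΣR = 0.001908 + 0.04801 + 0.01443 = 0.06435 K/W
Q = ΔT/ΣR = (294.5 K − 282.73 K)/0.06435 = 183 W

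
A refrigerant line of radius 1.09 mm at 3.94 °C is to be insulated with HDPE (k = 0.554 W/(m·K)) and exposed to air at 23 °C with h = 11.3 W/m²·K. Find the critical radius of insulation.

r_cr = 4.90 cm

For a cylinder, r_cr = k_ins/h = 0.554/11.3 = 0.0490 m = 4.90 cm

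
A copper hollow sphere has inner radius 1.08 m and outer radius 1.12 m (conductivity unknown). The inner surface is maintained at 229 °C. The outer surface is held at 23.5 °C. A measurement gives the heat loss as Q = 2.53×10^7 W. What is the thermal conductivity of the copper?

k = 324 W/m·K

ΣR = ΔT/Q = |229 − 23.5|/2.53×10^7 = 8.123×10^-6 K/W
(1/r₁−1/r₂)/(4πk) = 8.123×10^-6 ⇒ k = 0.03307/(4π·8.123×10^-6) = 324 W/m·K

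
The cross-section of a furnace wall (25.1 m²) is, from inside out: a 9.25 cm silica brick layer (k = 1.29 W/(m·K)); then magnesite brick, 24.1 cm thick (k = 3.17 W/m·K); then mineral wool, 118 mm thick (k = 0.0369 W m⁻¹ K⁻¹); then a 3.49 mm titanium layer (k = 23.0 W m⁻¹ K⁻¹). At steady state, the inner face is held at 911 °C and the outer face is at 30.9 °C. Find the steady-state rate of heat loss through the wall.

Q = 6.60 kW

Resistance network (inner→outer):
  R_silica brick = L/(kA) = 0.0925/(1.29·25.1) = 0.002857 K/W
  R_magnesite brick = L/(kA) = 0.241/(3.17·25.1) = 0.003029 K/W
  R_mineral wool = L/(kA) = 0.118/(0.0369·25.1) = 0.1274 K/W
  R_titanium = L/(kA) = 0.00349/(23.0·25.1) = 6.045×10^-6 K/W
ΣR = 0.002857 + 0.003029 + 0.1274 + 6.045×10^-6 = 0.1333 K/W
Q = ΔT/ΣR = (911 °C − 30.9 °C)/0.1333 = 6600 W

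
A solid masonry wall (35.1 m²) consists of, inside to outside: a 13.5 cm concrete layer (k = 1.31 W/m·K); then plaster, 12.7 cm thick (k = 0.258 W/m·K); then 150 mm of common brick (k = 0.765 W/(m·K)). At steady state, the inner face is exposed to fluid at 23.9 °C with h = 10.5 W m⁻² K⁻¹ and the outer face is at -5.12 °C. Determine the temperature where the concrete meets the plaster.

T = 17.4 °C

Treat each layer as a resistance in series:
  R_conv,in = 1/(hA) = 1/(10.5·35.1) = 0.002713 K/W
  R_concrete = L/(kA) = 0.135/(1.31·35.1) = 0.002936 K/W
  R_plaster = L/(kA) = 0.127/(0.258·35.1) = 0.01402 K/W
  R_common brick = L/(kA) = 0.150/(0.765·35.1) = 0.005586 K/W
ΣR = 0.002713 + 0.002936 + 0.01402 + 0.005586 = 0.02525 K/W
Q = ΔT/ΣR = (23.9 °C − -5.12 °C)/0.02525 = 1149 W
From the inner boundary to the concrete/plaster interface, ΣR_partial = 0.005649 K/W.
T_interface = T_in − Q·ΣR_partial = 23.9 °C − (1149)(0.005649) = 17.4 °C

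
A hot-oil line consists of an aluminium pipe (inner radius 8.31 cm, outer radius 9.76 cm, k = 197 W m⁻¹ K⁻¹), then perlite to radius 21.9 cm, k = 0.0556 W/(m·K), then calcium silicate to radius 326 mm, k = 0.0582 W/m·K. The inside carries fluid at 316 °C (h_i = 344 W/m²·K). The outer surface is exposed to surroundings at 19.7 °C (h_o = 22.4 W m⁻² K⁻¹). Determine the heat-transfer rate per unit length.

Resistance network (inner→outer):
  R'_conv,in = 1/(2πr h) = 1/(2π·0.0831·344) = 0.005568 m·K/W
  R'_aluminium = ln(0.0976/0.0831)/(2πk) = 0.1608/(2π·197) = 1.299×10^-4 m·K/W
  R'_perlite = ln(0.219/0.0976)/(2πk) = 0.8082/(2π·0.0556) = 2.313 m·K/W
  R'_calcium silicate = ln(0.326/0.219)/(2πk) = 0.3978/(2π·0.0582) = 1.088 m·K/W
  R'_conv,out = 1/(2πr h) = 1/(2π·0.326·22.4) = 0.02179 m·K/W
ΣR = 0.005568 + 1.299×10^-4 + 2.313 + 1.088 + 0.02179 = 3.428 m·K/W
Q' = ΔT/ΣR = (316 °C − 19.7 °C)/3.428 = 86.4 W/m

Q' = 86.4 W/m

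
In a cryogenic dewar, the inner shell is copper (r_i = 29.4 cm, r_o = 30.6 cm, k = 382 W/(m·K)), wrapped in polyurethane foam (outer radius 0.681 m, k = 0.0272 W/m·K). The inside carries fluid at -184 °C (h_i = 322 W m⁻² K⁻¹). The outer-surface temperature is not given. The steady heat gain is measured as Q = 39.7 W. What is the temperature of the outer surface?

T_out = 25.1 °C

Sum the resistances:
  R_conv,in = 1/(4πr²h) = 1/(4π·0.294²·322) = 0.002859 K/W
  R_copper = (1/0.294 − 1/0.306)/(4πk) = 0.1334/(4π·382) = 2.779×10^-5 K/W
  R_polyurethane foam = (1/0.306 − 1/0.681)/(4πk) = 1.800/(4π·0.0272) = 5.265 K/W
ΣR = 5.268 K/W
ΔT = Q·ΣR = 39.7 × 5.268 = 209.1 K
Heat flows inward, so T_out = T_in + ΔT = -184 + 209.1 = 25.1 °C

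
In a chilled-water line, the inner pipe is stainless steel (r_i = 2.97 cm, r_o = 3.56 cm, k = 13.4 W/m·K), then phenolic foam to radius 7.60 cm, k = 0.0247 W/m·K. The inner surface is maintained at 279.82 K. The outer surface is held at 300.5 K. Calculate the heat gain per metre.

Q' = 4.23 W/m

Treat each layer as a resistance in series:
  R'_stainless steel = ln(0.0356/0.0297)/(2πk) = 0.1812/(2π·13.4) = 0.002152 m·K/W
  R'_phenolic foam = ln(0.0760/0.0356)/(2πk) = 0.7584/(2π·0.0247) = 4.887 m·K/W
ΣR = 0.002152 + 4.887 = 4.889 m·K/W
Q' = ΔT/ΣR = (279.82 K − 300.5 K)/4.889 = -4.23 W/m
(Negative Q' ⇒ heat flows inward; heat gain = 4.23 W/m.)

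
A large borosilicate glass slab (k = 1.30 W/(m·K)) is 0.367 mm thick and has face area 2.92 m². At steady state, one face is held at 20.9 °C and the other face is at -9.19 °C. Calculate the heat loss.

Q = kA·ΔT/L = 1.30 × 2.92 × |20.9 °C − -9.19 °C| / 3.67×10^-4 = 3.11×10^5 W

Q = 3.11×10^5 W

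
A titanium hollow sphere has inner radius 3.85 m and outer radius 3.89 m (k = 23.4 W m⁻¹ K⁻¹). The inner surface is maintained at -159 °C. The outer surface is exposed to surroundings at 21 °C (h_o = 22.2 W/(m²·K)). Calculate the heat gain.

Series thermal resistances, inner to outer:
  R_titanium = (1/3.85 − 1/3.89)/(4πk) = 0.002671/(4π·23.4) = 9.083×10^-6 K/W
  R_conv,out = 1/(4πr²h) = 1/(4π·3.89²·22.2) = 2.369×10^-4 K/W
ΣR = 9.083×10^-6 + 2.369×10^-4 = 2.460×10^-4 K/W
Q = ΔT/ΣR = (-159 °C − 21 °C)/2.460×10^-4 = -7.32×10^5 W
(Negative Q ⇒ heat flows inward; heat gain = 7.32×10^5 W.)

Q = 7.32×10^5 W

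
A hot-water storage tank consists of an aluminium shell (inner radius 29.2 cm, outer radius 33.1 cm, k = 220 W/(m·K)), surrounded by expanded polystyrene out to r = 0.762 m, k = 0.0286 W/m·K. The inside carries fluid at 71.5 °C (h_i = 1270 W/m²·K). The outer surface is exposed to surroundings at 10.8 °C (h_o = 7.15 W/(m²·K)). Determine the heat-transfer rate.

Resistance network (inner→outer):
  R_conv,in = 1/(4πr²h) = 1/(4π·0.292²·1270) = 7.349×10^-4 K/W
  R_aluminium = (1/0.292 − 1/0.331)/(4πk) = 0.4035/(4π·220) = 1.460×10^-4 K/W
  R_expanded polystyrene = (1/0.331 − 1/0.762)/(4πk) = 1.709/(4π·0.0286) = 4.755 K/W
  R_conv,out = 1/(4πr²h) = 1/(4π·0.762²·7.15) = 0.01917 K/W
ΣR = 7.349×10^-4 + 1.460×10^-4 + 4.755 + 0.01917 = 4.775 K/W
Q = ΔT/ΣR = (71.5 °C − 10.8 °C)/4.775 = 12.7 W

Q = 12.7 W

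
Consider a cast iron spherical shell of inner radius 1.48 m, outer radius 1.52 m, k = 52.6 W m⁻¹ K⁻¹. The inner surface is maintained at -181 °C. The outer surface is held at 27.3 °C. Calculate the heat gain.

Q = 7740 kW

Q = 4πk·ΔT/(1/r₁ − 1/r₂) = 4π × 52.6 × 208.3 / (1/1.48 − 1/1.52) = 7.74×10^6 W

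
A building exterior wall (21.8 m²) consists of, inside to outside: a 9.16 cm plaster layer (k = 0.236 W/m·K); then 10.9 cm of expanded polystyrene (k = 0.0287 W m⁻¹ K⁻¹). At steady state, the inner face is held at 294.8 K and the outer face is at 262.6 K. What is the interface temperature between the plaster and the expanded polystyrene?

Series thermal resistances, inner to outer:
  R_plaster = L/(kA) = 0.0916/(0.236·21.8) = 0.01780 K/W
  R_expanded polystyrene = L/(kA) = 0.109/(0.0287·21.8) = 0.1742 K/W
ΣR = 0.01780 + 0.1742 = 0.1920 K/W
Q = ΔT/ΣR = (294.8 K − 262.6 K)/0.1920 = 167.7 W
From the inner boundary to the plaster/expanded polystyrene interface, ΣR_partial = 0.01780 K/W.
T_interface = T_in − Q·ΣR_partial = 294.8 K − (167.7)(0.01780) = 291.8 K

T = 291.8 K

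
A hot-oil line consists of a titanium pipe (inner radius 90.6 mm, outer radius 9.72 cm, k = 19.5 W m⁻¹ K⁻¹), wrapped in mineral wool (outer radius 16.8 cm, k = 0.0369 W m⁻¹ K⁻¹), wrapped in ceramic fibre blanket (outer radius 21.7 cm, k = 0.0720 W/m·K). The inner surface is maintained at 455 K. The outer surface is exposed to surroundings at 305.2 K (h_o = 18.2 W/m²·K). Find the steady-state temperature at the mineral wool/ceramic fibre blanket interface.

Resistance network (inner→outer):
  R'_titanium = ln(0.0972/0.0906)/(2πk) = 0.07032/(2π·19.5) = 5.739×10^-4 m·K/W
  R'_mineral wool = ln(0.168/0.0972)/(2πk) = 0.5472/(2π·0.0369) = 2.360 m·K/W
  R'_ceramic fibre blanket = ln(0.217/0.168)/(2πk) = 0.2559/(2π·0.0720) = 0.5657 m·K/W
  R'_conv,out = 1/(2πr h) = 1/(2π·0.217·18.2) = 0.04030 m·K/W
ΣR = 5.739×10^-4 + 2.360 + 0.5657 + 0.04030 = 2.967 m·K/W
Q' = ΔT/ΣR = (455 K − 305.2 K)/2.967 = 50.49 W/m
From the inner boundary to the mineral wool/ceramic fibre blanket interface, ΣR_partial = 2.361 m·K/W.
T_interface = T_in − Q'·ΣR_partial = 455 K − (50.49)(2.361) = 335.8 K

T = 335.8 K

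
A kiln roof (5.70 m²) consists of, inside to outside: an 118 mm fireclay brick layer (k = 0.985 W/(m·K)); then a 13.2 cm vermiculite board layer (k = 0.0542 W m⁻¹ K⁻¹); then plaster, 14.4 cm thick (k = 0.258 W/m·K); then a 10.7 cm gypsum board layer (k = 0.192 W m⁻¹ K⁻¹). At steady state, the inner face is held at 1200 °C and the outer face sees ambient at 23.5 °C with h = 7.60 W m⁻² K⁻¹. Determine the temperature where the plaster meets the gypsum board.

T = 237 °C

Treat each layer as a resistance in series:
  R_fireclay brick = L/(kA) = 0.118/(0.985·5.70) = 0.02102 K/W
  R_vermiculite board = L/(kA) = 0.132/(0.0542·5.70) = 0.4273 K/W
  R_plaster = L/(kA) = 0.144/(0.258·5.70) = 0.09792 K/W
  R_gypsum board = L/(kA) = 0.107/(0.192·5.70) = 0.09777 K/W
  R_conv,out = 1/(hA) = 1/(7.60·5.70) = 0.02308 K/W
ΣR = 0.02102 + 0.4273 + 0.09792 + 0.09777 + 0.02308 = 0.6671 K/W
Q = ΔT/ΣR = (1200 °C − 23.5 °C)/0.6671 = 1764 W
From the inner boundary to the plaster/gypsum board interface, ΣR_partial = 0.5462 K/W.
T_interface = T_in − Q·ΣR_partial = 1200 °C − (1764)(0.5462) = 237 °C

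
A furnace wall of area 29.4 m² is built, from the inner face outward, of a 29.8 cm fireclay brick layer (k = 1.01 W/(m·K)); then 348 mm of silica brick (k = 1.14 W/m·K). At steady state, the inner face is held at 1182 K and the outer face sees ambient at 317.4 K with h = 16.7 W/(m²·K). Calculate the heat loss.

Series thermal resistances, inner to outer:
  R_fireclay brick = L/(kA) = 0.298/(1.01·29.4) = 0.01004 K/W
  R_silica brick = L/(kA) = 0.348/(1.14·29.4) = 0.01038 K/W
  R_conv,out = 1/(hA) = 1/(16.7·29.4) = 0.002037 K/W
ΣR = 0.01004 + 0.01038 + 0.002037 = 0.02246 K/W
Q = ΔT/ΣR = (1182 K − 317.4 K)/0.02246 = 38500 W

Q = 38.5 kW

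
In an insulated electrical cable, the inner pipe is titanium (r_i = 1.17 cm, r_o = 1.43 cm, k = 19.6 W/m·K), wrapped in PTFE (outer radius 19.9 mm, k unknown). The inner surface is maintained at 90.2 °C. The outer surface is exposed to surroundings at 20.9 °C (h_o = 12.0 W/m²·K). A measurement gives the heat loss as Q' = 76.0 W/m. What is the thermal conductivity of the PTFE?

k = 0.216 W/m·K

ΣR = ΔT/Q' = |90.2 − 20.9|/76.0 = 0.9118 m·K/W
Known resistances:
  R'_titanium = ln(0.0143/0.0117)/(2πk) = 0.2007/(2π·19.6) = 0.001629 m·K/W
  R'_conv,out = 1/(2πr h) = 1/(2π·0.0199·12.0) = 0.6665 m·K/W
R_PTFE = ΣR − ΣR_known = 0.9118 − 0.6681 = 0.2437 m·K/W
ln(r₂/r₁)/(2πk) = 0.2437 ⇒ k = 0.3305/(2π·0.2437) = 0.216 W/m·K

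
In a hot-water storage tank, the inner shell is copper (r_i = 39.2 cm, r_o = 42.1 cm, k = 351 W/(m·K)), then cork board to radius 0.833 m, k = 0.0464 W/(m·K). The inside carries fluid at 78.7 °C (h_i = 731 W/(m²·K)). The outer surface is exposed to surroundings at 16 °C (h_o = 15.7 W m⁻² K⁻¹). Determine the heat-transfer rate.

Resistance network (inner→outer):
  R_conv,in = 1/(4πr²h) = 1/(4π·0.392²·731) = 7.084×10^-4 K/W
  R_copper = (1/0.392 − 1/0.421)/(4πk) = 0.1757/(4π·351) = 3.984×10^-5 K/W
  R_cork board = (1/0.421 − 1/0.833)/(4πk) = 1.175/(4π·0.0464) = 2.015 K/W
  R_conv,out = 1/(4πr²h) = 1/(4π·0.833²·15.7) = 0.007305 K/W
ΣR = 7.084×10^-4 + 3.984×10^-5 + 2.015 + 0.007305 = 2.023 K/W
Q = ΔT/ΣR = (78.7 °C − 16 °C)/2.023 = 31.0 W

Q = 31.0 W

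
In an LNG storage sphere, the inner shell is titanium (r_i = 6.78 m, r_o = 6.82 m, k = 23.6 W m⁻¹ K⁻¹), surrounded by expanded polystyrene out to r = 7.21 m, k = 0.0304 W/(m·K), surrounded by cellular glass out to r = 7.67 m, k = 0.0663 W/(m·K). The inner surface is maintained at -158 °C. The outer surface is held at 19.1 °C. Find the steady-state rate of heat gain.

Q = 5.76 kW

Resistance network (inner→outer):
  R_titanium = (1/6.78 − 1/6.82)/(4πk) = 8.651×10^-4/(4π·23.6) = 2.917×10^-6 K/W
  R_expanded polystyrene = (1/6.82 − 1/7.21)/(4πk) = 0.007931/(4π·0.0304) = 0.02076 K/W
  R_cellular glass = (1/7.21 − 1/7.67)/(4πk) = 0.008318/(4π·0.0663) = 0.009984 K/W
ΣR = 2.917×10^-6 + 0.02076 + 0.009984 = 0.03075 K/W
Q = ΔT/ΣR = (-158 °C − 19.1 °C)/0.03075 = -5760 W
(Negative Q ⇒ heat flows inward; heat gain = 5760 W.)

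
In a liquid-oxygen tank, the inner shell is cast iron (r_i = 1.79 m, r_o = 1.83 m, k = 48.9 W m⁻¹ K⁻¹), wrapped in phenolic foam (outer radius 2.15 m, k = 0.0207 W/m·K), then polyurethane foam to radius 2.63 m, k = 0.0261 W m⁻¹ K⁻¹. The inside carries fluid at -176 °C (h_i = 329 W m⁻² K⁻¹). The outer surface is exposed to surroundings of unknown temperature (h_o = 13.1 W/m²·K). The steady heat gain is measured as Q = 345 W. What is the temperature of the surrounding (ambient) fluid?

T_out = 21.5 °C

Series resistances:
  R_conv,in = 1/(4πr²h) = 1/(4π·1.79²·329) = 7.549×10^-5 K/W
  R_cast iron = (1/1.79 − 1/1.83)/(4πk) = 0.01221/(4π·48.9) = 1.987×10^-5 K/W
  R_phenolic foam = (1/1.83 − 1/2.15)/(4πk) = 0.08133/(4π·0.0207) = 0.3127 K/W
  R_polyurethane foam = (1/2.15 − 1/2.63)/(4πk) = 0.08489/(4π·0.0261) = 0.2588 K/W
  R_conv,out = 1/(4πr²h) = 1/(4π·2.63²·13.1) = 8.782×10^-4 K/W
ΣR = 0.5725 K/W
ΔT = Q·ΣR = 345 × 0.5725 = 197.5 K
Heat flows inward, so T_out = T_in + ΔT = -176 + 197.5 = 21.5 °C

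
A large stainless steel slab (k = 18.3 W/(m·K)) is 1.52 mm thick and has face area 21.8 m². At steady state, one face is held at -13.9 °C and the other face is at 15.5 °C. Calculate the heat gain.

Q = kA·ΔT/L = 18.3 × 21.8 × |-13.9 °C − 15.5 °C| / 0.00152 = 7.72×10^6 W

Q = 7.72×10^6 W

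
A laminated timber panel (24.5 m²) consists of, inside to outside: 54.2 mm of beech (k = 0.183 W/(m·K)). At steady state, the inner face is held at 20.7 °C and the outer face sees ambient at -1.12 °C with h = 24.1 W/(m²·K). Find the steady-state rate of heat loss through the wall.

Treat each layer as a resistance in series:
  R_beech = L/(kA) = 0.0542/(0.183·24.5) = 0.01209 K/W
  R_conv,out = 1/(hA) = 1/(24.1·24.5) = 0.001694 K/W
ΣR = 0.01209 + 0.001694 = 0.01378 K/W
Q = ΔT/ΣR = (20.7 °C − -1.12 °C)/0.01378 = 1580 W

Q = 1580 W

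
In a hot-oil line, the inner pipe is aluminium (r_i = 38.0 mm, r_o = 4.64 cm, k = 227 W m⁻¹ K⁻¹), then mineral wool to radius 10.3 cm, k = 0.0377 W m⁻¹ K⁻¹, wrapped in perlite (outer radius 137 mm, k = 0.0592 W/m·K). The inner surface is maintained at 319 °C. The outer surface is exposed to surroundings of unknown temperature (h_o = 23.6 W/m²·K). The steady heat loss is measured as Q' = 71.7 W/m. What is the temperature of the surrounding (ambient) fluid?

Sum the resistances:
  R'_aluminium = ln(0.0464/0.0380)/(2πk) = 0.1997/(2π·227) = 1.400×10^-4 m·K/W
  R'_mineral wool = ln(0.103/0.0464)/(2πk) = 0.7974/(2π·0.0377) = 3.366 m·K/W
  R'_perlite = ln(0.137/0.103)/(2πk) = 0.2853/(2π·0.0592) = 0.7669 m·K/W
  R'_conv,out = 1/(2πr h) = 1/(2π·0.137·23.6) = 0.04923 m·K/W
ΣR = 4.183 m·K/W
ΔT = Q'·ΣR = 71.7 × 4.183 = 299.9 K
Heat flows outward, so T_out = T_in − ΔT = 319 − 299.9 = 19.1 °C

T_out = 19.1 °C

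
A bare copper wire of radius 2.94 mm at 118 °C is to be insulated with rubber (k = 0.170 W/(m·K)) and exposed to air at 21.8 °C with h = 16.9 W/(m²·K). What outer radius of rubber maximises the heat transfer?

r_cr = 1.01 cm

For a cylinder, r_cr = k_ins/h = 0.170/16.9 = 0.0101 m = 1.01 cm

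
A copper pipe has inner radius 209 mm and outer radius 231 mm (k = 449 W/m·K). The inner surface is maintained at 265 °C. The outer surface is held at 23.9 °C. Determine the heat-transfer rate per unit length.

Q' = 6.80×10^6 W/m

Q' = 2πk·ΔT/ln(r₂/r₁) = 2π × 449 × 241.1 / ln(0.231/0.209) = 6.80×10^6 W/m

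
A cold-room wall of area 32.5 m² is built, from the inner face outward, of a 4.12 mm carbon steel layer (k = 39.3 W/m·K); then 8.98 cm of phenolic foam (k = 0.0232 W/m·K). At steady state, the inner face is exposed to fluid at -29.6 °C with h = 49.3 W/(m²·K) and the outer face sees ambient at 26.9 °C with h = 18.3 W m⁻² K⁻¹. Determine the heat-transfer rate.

Series thermal resistances, inner to outer:
  R_conv,in = 1/(hA) = 1/(49.3·32.5) = 6.241×10^-4 K/W
  R_carbon steel = L/(kA) = 0.00412/(39.3·32.5) = 3.226×10^-6 K/W
  R_phenolic foam = L/(kA) = 0.0898/(0.0232·32.5) = 0.1191 K/W
  R_conv,out = 1/(hA) = 1/(18.3·32.5) = 0.001681 K/W
ΣR = 6.241×10^-4 + 3.226×10^-6 + 0.1191 + 0.001681 = 0.1214 K/W
Q = ΔT/ΣR = (-29.6 °C − 26.9 °C)/0.1214 = -465 W
(Negative Q ⇒ heat flows inward; heat gain = 465 W.)

Q = 465 W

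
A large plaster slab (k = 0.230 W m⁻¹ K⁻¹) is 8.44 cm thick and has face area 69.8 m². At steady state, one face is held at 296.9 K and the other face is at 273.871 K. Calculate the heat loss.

Q = kA·ΔT/L = 0.230 × 69.8 × |296.9 K − 273.871 K| / 0.0844 = 4380 W

Q = 4.38 kW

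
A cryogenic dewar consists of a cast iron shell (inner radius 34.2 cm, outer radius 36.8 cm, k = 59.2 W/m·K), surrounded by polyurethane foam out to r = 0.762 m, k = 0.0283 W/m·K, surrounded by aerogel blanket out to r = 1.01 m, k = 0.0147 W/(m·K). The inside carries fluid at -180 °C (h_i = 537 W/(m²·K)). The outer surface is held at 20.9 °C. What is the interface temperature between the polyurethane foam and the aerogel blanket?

Resistance network (inner→outer):
  R_conv,in = 1/(4πr²h) = 1/(4π·0.342²·537) = 0.001267 K/W
  R_cast iron = (1/0.342 − 1/0.368)/(4πk) = 0.2066/(4π·59.2) = 2.777×10^-4 K/W
  R_polyurethane foam = (1/0.368 − 1/0.762)/(4πk) = 1.405/(4π·0.0283) = 3.951 K/W
  R_aerogel blanket = (1/0.762 − 1/1.01)/(4πk) = 0.3222/(4π·0.0147) = 1.744 K/W
ΣR = 0.001267 + 2.777×10^-4 + 3.951 + 1.744 = 5.697 K/W
Q = ΔT/ΣR = (-180 °C − 20.9 °C)/5.697 = -35.26 W
From the inner boundary to the polyurethane foam/aerogel blanket interface, ΣR_partial = 3.953 K/W.
T_interface = T_in − Q·ΣR_partial = -180 °C − (-35.26)(3.953) = -40.6 °C

T = -40.6 °C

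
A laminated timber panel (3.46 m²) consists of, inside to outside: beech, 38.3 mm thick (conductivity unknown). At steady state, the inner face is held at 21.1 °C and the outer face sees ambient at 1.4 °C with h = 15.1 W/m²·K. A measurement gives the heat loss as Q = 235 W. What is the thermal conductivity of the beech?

ΣR = ΔT/Q = |21.1 − 1.4|/235 = 0.08383 K/W
Known resistances:
  R_conv,out = 1/(hA) = 1/(15.1·3.46) = 0.01914 K/W
R_beech = ΣR − ΣR_known = 0.08383 − 0.01914 = 0.06469 K/W
L/(kA) = 0.06469 ⇒ k = 0.0383/(0.06469·3.46) = 0.171 W/m·K

k = 0.171 W/m·K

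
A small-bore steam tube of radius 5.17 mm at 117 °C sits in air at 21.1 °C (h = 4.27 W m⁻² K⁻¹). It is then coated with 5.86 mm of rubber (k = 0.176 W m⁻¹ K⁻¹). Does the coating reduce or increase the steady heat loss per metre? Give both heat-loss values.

Critical radius for a cylinder: r_cr = k/h = 0.0412 m = 4.12 cm.
Outer radius after coating: r₂ = 0.00517 + 0.00586 = 0.01103 m.
Since r₁ < r_cr and r₂ ≤ r_cr, the coating moves toward the maximum at r_cr — heat loss rises.
Bare: R = 1/(2πr₁h) = 7.209 m·K/W; Q = 95.9/7.209 = 13.3 W/m.
Coated: R = R_cond + R_conv = 4.064 m·K/W; Q = 95.9/4.064 = 23.6 W/m.

increases: 13.3 → 23.6 W/m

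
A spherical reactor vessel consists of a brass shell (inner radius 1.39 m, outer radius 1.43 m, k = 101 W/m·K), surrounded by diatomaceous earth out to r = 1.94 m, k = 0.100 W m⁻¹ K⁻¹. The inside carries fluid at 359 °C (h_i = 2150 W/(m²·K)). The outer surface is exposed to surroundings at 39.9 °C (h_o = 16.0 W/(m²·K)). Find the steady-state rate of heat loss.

Q = 2160 W

Resistance network (inner→outer):
  R_conv,in = 1/(4πr²h) = 1/(4π·1.39²·2150) = 1.916×10^-5 K/W
  R_brass = (1/1.39 − 1/1.43)/(4πk) = 0.02012/(4π·101) = 1.586×10^-5 K/W
  R_diatomaceous earth = (1/1.43 − 1/1.94)/(4πk) = 0.1838/(4π·0.100) = 0.1463 K/W
  R_conv,out = 1/(4πr²h) = 1/(4π·1.94²·16.0) = 0.001321 K/W
ΣR = 1.916×10^-5 + 1.586×10^-5 + 0.1463 + 0.001321 = 0.1477 K/W
Q = ΔT/ΣR = (359 °C − 39.9 °C)/0.1477 = 2160 W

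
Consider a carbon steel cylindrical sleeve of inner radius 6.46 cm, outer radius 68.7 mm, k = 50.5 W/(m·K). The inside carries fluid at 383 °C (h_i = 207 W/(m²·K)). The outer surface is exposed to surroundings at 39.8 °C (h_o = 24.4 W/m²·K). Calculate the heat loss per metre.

Resistance network (inner→outer):
  R'_conv,in = 1/(2πr h) = 1/(2π·0.0646·207) = 0.01190 m·K/W
  R'_carbon steel = ln(0.0687/0.0646)/(2πk) = 0.06153/(2π·50.5) = 1.939×10^-4 m·K/W
  R'_conv,out = 1/(2πr h) = 1/(2π·0.0687·24.4) = 0.09495 m·K/W
ΣR = 0.01190 + 1.939×10^-4 + 0.09495 = 0.1070 m·K/W
Q' = ΔT/ΣR = (383 °C − 39.8 °C)/0.1070 = 3210 W/m

Q' = 3210 W/m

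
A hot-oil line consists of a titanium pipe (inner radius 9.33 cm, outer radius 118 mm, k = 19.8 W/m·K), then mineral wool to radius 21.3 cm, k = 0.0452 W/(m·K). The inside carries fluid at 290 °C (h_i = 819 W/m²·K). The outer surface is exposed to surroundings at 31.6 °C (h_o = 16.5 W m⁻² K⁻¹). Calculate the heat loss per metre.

Q' = 121 W/m

Resistance network (inner→outer):
  R'_conv,in = 1/(2πr h) = 1/(2π·0.0933·819) = 0.002083 m·K/W
  R'_titanium = ln(0.118/0.0933)/(2πk) = 0.2349/(2π·19.8) = 0.001888 m·K/W
  R'_mineral wool = ln(0.213/0.118)/(2πk) = 0.5906/(2π·0.0452) = 2.080 m·K/W
  R'_conv,out = 1/(2πr h) = 1/(2π·0.213·16.5) = 0.04529 m·K/W
ΣR = 0.002083 + 0.001888 + 2.080 + 0.04529 = 2.129 m·K/W
Q' = ΔT/ΣR = (290 °C − 31.6 °C)/2.129 = 121 W/m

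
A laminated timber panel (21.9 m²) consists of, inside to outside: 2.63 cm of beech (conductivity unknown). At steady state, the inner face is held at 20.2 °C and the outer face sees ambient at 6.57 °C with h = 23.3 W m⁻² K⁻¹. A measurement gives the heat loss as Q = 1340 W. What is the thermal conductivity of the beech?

ΣR = ΔT/Q = |20.2 − 6.57|/1340 = 0.01017 K/W
Known resistances:
  R_conv,out = 1/(hA) = 1/(23.3·21.9) = 0.001960 K/W
R_beech = ΣR − ΣR_known = 0.01017 − 0.001960 = 0.008210 K/W
L/(kA) = 0.008210 ⇒ k = 0.0263/(0.008210·21.9) = 0.146 W/m·K

k = 0.146 W/m·K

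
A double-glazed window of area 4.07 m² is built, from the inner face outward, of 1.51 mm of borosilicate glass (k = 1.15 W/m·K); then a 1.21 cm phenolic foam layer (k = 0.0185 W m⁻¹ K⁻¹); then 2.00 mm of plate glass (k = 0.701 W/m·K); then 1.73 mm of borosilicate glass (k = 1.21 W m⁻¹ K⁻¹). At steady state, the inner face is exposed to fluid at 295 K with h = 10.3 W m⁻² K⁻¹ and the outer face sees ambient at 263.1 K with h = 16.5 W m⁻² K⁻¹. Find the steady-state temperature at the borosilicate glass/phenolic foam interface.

T = 291.2 K

Series thermal resistances, inner to outer:
  R_conv,in = 1/(hA) = 1/(10.3·4.07) = 0.02385 K/W
  R_borosilicate glass = L/(kA) = 0.00151/(1.15·4.07) = 3.226×10^-4 K/W
  R_phenolic foam = L/(kA) = 0.0121/(0.0185·4.07) = 0.1607 K/W
  R_plate glass = L/(kA) = 0.00200/(0.701·4.07) = 7.010×10^-4 K/W
  R_borosilicate glass = L/(kA) = 0.00173/(1.21·4.07) = 3.513×10^-4 K/W
  R_conv,out = 1/(hA) = 1/(16.5·4.07) = 0.01489 K/W
ΣR = 0.02385 + 3.226×10^-4 + 0.1607 + 7.010×10^-4 + 3.513×10^-4 + 0.01489 = 0.2008 K/W
Q = ΔT/ΣR = (295 K − 263.1 K)/0.2008 = 158.9 W
From the inner boundary to the borosilicate glass/phenolic foam interface, ΣR_partial = 0.02417 K/W.
T_interface = T_in − Q·ΣR_partial = 295 K − (158.9)(0.02417) = 291.2 K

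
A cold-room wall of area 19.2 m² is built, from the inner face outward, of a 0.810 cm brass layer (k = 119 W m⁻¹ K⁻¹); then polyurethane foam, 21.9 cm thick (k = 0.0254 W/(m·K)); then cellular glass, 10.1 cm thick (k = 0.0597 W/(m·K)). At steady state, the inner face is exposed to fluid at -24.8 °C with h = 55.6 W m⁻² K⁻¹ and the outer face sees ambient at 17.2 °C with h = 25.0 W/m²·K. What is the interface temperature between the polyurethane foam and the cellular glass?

T = 10.2 °C

Resistance network (inner→outer):
  R_conv,in = 1/(hA) = 1/(55.6·19.2) = 9.368×10^-4 K/W
  R_brass = L/(kA) = 0.00810/(119·19.2) = 3.545×10^-6 K/W
  R_polyurethane foam = L/(kA) = 0.219/(0.0254·19.2) = 0.4491 K/W
  R_cellular glass = L/(kA) = 0.101/(0.0597·19.2) = 0.08811 K/W
  R_conv,out = 1/(hA) = 1/(25.0·19.2) = 0.002083 K/W
ΣR = 9.368×10^-4 + 3.545×10^-6 + 0.4491 + 0.08811 + 0.002083 = 0.5402 K/W
Q = ΔT/ΣR = (-24.8 °C − 17.2 °C)/0.5402 = -77.75 W
From the inner boundary to the polyurethane foam/cellular glass interface, ΣR_partial = 0.4500 K/W.
T_interface = T_in − Q·ΣR_partial = -24.8 °C − (-77.75)(0.4500) = 10.2 °C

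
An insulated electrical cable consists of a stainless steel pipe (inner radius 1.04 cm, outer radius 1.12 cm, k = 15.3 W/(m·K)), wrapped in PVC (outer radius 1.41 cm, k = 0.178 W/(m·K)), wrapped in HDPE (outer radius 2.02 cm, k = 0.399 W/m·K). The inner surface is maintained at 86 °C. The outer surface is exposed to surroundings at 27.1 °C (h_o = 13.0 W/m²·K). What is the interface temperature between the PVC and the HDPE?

T = 73.3 °C

Treat each layer as a resistance in series:
  R'_stainless steel = ln(0.0112/0.0104)/(2πk) = 0.07411/(2π·15.3) = 7.709×10^-4 m·K/W
  R'_PVC = ln(0.0141/0.0112)/(2πk) = 0.2303/(2π·0.178) = 0.2059 m·K/W
  R'_HDPE = ln(0.0202/0.0141)/(2πk) = 0.3595/(2π·0.399) = 0.1434 m·K/W
  R'_conv,out = 1/(2πr h) = 1/(2π·0.0202·13.0) = 0.6061 m·K/W
ΣR = 7.709×10^-4 + 0.2059 + 0.1434 + 0.6061 = 0.9562 m·K/W
Q' = ΔT/ΣR = (86 °C − 27.1 °C)/0.9562 = 61.60 W/m
From the inner boundary to the PVC/HDPE interface, ΣR_partial = 0.2067 m·K/W.
T_interface = T_in − Q'·ΣR_partial = 86 °C − (61.60)(0.2067) = 73.3 °C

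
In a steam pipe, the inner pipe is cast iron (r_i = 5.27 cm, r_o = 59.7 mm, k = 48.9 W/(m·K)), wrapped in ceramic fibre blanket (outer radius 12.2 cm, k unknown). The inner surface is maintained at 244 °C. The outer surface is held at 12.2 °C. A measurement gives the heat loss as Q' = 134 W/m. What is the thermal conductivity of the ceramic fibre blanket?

ΣR = ΔT/Q' = |244 − 12.2|/134 = 1.730 m·K/W
Known resistances:
  R'_cast iron = ln(0.0597/0.0527)/(2πk) = 0.1247/(2π·48.9) = 4.059×10^-4 m·K/W
R_ceramic fibre blanket = ΣR − ΣR_known = 1.730 − 4.059×10^-4 = 1.730 m·K/W
ln(r₂/r₁)/(2πk) = 1.730 ⇒ k = 0.7147/(2π·1.730) = 0.0658 W/m·K

k = 0.0658 W/m·K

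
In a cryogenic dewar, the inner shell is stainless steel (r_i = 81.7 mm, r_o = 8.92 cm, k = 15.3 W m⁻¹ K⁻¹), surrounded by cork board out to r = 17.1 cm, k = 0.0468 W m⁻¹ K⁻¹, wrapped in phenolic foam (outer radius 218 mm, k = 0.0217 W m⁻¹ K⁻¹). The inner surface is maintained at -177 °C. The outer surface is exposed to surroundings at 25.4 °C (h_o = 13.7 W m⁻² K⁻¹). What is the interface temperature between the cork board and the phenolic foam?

T = -43.9 °C

Series thermal resistances, inner to outer:
  R_stainless steel = (1/0.0817 − 1/0.0892)/(4πk) = 1.029/(4π·15.3) = 0.005353 K/W
  R_cork board = (1/0.0892 − 1/0.171)/(4πk) = 5.363/(4π·0.0468) = 9.119 K/W
  R_phenolic foam = (1/0.171 − 1/0.218)/(4πk) = 1.261/(4π·0.0217) = 4.624 K/W
  R_conv,out = 1/(4πr²h) = 1/(4π·0.218²·13.7) = 0.1222 K/W
ΣR = 0.005353 + 9.119 + 4.624 + 0.1222 = 13.87 K/W
Q = ΔT/ΣR = (-177 °C − 25.4 °C)/13.87 = -14.59 W
From the inner boundary to the cork board/phenolic foam interface, ΣR_partial = 9.124 K/W.
T_interface = T_in − Q·ΣR_partial = -177 °C − (-14.59)(9.124) = -43.9 °C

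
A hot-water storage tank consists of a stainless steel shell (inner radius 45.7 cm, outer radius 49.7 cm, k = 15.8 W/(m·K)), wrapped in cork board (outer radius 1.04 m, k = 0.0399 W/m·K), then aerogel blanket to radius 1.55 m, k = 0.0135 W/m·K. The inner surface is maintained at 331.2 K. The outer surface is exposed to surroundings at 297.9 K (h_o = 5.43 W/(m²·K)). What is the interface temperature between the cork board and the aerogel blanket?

T = 313.6 K

Treat each layer as a resistance in series:
  R_stainless steel = (1/0.457 − 1/0.497)/(4πk) = 0.1761/(4π·15.8) = 8.870×10^-4 K/W
  R_cork board = (1/0.497 − 1/1.04)/(4πk) = 1.051/(4π·0.0399) = 2.095 K/W
  R_aerogel blanket = (1/1.04 − 1/1.55)/(4πk) = 0.3164/(4π·0.0135) = 1.865 K/W
  R_conv,out = 1/(4πr²h) = 1/(4π·1.55²·5.43) = 0.006100 K/W
ΣR = 8.870×10^-4 + 2.095 + 1.865 + 0.006100 = 3.967 K/W
Q = ΔT/ΣR = (331.2 K − 297.9 K)/3.967 = 8.394 W
From the inner boundary to the cork board/aerogel blanket interface, ΣR_partial = 2.096 K/W.
T_interface = T_in − Q·ΣR_partial = 331.2 K − (8.394)(2.096) = 313.6 K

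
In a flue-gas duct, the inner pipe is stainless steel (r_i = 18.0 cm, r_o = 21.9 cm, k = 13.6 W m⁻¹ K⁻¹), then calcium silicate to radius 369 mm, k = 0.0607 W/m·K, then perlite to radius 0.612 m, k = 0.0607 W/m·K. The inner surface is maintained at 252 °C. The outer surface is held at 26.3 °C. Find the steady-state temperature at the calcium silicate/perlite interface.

T = 137 °C

Series thermal resistances, inner to outer:
  R'_stainless steel = ln(0.219/0.180)/(2πk) = 0.1961/(2π·13.6) = 0.002295 m·K/W
  R'_calcium silicate = ln(0.369/0.219)/(2πk) = 0.5217/(2π·0.0607) = 1.368 m·K/W
  R'_perlite = ln(0.612/0.369)/(2πk) = 0.5059/(2π·0.0607) = 1.327 m·K/W
ΣR = 0.002295 + 1.368 + 1.327 = 2.697 m·K/W
Q' = ΔT/ΣR = (252 °C − 26.3 °C)/2.697 = 83.69 W/m
From the inner boundary to the calcium silicate/perlite interface, ΣR_partial = 1.370 m·K/W.
T_interface = T_in − Q'·ΣR_partial = 252 °C − (83.69)(1.370) = 137 °C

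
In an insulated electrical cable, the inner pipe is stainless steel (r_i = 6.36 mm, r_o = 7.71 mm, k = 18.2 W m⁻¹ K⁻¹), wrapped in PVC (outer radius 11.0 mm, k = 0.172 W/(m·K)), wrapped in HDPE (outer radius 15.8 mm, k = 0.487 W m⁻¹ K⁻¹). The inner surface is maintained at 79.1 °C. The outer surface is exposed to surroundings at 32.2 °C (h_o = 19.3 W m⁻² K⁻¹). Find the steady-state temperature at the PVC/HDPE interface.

Resistance network (inner→outer):
  R'_stainless steel = ln(0.00771/0.00636)/(2πk) = 0.1925/(2π·18.2) = 0.001683 m·K/W
  R'_PVC = ln(0.0110/0.00771)/(2πk) = 0.3554/(2π·0.172) = 0.3288 m·K/W
  R'_HDPE = ln(0.0158/0.0110)/(2πk) = 0.3621/(2π·0.487) = 0.1183 m·K/W
  R'_conv,out = 1/(2πr h) = 1/(2π·0.0158·19.3) = 0.5219 m·K/W
ΣR = 0.001683 + 0.3288 + 0.1183 + 0.5219 = 0.9707 m·K/W
Q' = ΔT/ΣR = (79.1 °C − 32.2 °C)/0.9707 = 48.32 W/m
From the inner boundary to the PVC/HDPE interface, ΣR_partial = 0.3305 m·K/W.
T_interface = T_in − Q'·ΣR_partial = 79.1 °C − (48.32)(0.3305) = 63.1 °C

T = 63.1 °C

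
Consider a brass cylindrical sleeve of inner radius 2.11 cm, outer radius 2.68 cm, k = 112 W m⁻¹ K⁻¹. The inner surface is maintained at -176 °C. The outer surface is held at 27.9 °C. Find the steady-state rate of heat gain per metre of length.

Q' = 2πk·ΔT/ln(r₂/r₁) = 2π × 112 × 203.9 / ln(0.0268/0.0211) = 6.00×10^5 W/m

Q' = 600 kW/m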